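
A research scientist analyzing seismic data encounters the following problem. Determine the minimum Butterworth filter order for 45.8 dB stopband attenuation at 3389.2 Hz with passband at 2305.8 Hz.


Butterworth filter order formula:
n = log10(10^(A/10) - 1) / (2 * log10(f_stop/f_pass))
10^(45.8/10) - 1 = 38017.9396
f_stop/f_pass = 3389.2 / 2305.8 = 1.4699
n = 13.69 -> ceil = 14

14


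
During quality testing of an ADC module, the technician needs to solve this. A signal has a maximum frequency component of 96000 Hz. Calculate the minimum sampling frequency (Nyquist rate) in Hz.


The Nyquist rate is twice the maximum frequency component.
fs_min = 2 * fmax
      = 2 * 96000
      = 192000 Hz

192000


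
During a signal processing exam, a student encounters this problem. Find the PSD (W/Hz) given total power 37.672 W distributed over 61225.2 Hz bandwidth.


Power spectral density:
PSD = P / BW
    = 37.672 / 61225.2
    = 0.0006153 W/Hz

0.0006153 W/Hz


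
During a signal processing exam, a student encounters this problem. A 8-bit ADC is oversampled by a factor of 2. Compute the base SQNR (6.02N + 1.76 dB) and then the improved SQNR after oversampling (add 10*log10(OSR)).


Step 1 — baseline SQNR at Nyquist:
SQNR_base = 6.02*N + 1.76
          = 6.02*8 + 1.76
          = 49.92 dB

Step 2 — oversampling processing gain:
G = 10*log10(OSR) = 10*log10(2) = 3.01 dB

Step 3 — total:
SQNR_total = 49.92 + 3.01 = 52.93 dB

Base SQNR = 49.92 dB; oversampled SQNR = 52.93 dB


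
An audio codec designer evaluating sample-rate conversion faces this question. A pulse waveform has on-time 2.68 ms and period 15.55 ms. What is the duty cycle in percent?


Duty cycle as a percentage:
DC = (t_on / T) * 100
   = (2.68 / 15.55) * 100
   = 0.172347 * 100
   = 17.23 %

17.23 %


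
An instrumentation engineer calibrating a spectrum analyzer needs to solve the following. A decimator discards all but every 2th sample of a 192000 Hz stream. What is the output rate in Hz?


Decimation reduces the sample rate:
fs_out = fs_in / M
       = 192000 / 2
       = 96000.0 Hz

96000.0 Hz


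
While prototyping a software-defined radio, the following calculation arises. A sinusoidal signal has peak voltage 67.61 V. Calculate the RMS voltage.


RMS voltage for a sinusoidal waveform:
V_rms = V_peak / sqrt(2)
      = 67.61 / 1.414214
      = 47.807 V

47.807 V


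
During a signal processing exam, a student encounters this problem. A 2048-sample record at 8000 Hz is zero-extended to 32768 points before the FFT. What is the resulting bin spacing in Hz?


Frequency resolution after zero-padding:
N_padded = 2048 * 16 = 32768
df = fs / N_padded
   = 8000 / 32768
   = 0.2441 Hz

0.2441 Hz


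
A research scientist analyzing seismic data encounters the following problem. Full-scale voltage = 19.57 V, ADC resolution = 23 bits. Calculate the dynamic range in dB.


Dynamic range from full-scale to LSB:
V_min = V_max / 2^bits = 19.57 / 2^23
DR = 20 * log10(V_max / V_min)
   = 20 * log10(2^23)
   = 20 * 23 * log10(2)
   = 138.47 dB

138.47 dB


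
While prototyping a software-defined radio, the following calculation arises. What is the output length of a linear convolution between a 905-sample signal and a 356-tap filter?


Linear convolution output length:
L = N + M - 1
  = 905 + 356 - 1
  = 1260 samples

1260


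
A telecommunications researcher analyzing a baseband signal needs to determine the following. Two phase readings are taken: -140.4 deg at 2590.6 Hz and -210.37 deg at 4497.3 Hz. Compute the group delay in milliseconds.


Group delay from phase difference:
tau = -d(phi)/d(omega)
d(phi) = -69.97 deg = -1.221207 rad
d(omega) = 2*pi*(4497.3 - 2590.6) = 11980.1494 rad/s
tau = -(-1.221207) / 11980.1494
    = 0.1019 ms

0.1019 ms


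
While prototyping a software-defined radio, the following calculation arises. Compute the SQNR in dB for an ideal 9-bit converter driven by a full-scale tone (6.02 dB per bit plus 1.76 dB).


Theoretical SNR for a full-scale sinusoid:
SNR = 6.02 * N + 1.76
    = 6.02 * 9 + 1.76
    = 54.18 + 1.76
    = 55.94 dB

55.94 dB


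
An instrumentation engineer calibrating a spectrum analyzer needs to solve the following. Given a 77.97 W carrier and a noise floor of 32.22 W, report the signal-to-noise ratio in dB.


SNR in decibels:
SNR = 10 * log10(Ps / Pn)
    = 10 * log10(77.97 / 32.22)
    = 10 * log10(2.4199)
    = 10 * 0.3838
    = 3.84 dB

3.84 dB


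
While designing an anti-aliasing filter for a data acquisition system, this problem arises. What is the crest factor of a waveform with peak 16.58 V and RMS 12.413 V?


Crest factor is the ratio of peak to RMS:
CF = V_peak / V_rms
   = 16.58 / 12.413
   = 1.3357

1.3357


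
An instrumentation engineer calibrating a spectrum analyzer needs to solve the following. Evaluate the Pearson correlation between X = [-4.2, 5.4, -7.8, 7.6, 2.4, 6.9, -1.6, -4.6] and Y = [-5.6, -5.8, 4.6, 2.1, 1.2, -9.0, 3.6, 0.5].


Pearson correlation coefficient (population):
r = cov(X,Y) / (std(X) * std(Y))
Mean X = 0.5125, Mean Y = -1.05
Cov(X,Y) = -11.336875
Std(X) = 5.48166, Std(Y) = 4.709034
r = -0.4392

-0.4392


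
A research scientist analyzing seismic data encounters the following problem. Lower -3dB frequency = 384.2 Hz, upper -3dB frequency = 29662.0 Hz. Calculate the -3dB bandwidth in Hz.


Bandwidth is the difference of -3dB frequencies:
BW = f_high - f_low
   = 29662.0 - 384.2
   = 29277.8 Hz

29277.8 Hz


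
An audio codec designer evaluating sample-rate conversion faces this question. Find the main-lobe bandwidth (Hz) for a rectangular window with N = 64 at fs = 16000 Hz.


Main lobe width for a rectangular window:
Width = 2 * fs / N
      = 2 * 16000 / 64
      = 32000 / 64
      = 500.0 Hz

500.0 Hz


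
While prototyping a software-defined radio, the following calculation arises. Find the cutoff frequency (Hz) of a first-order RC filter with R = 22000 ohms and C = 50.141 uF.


Cutoff frequency of a first-order RC filter:
fc = 1 / (2 * pi * R * C)
C = 50.141 uF = 5.0141e-05 F
fc = 1 / (2 * pi * 22000 * 5.0141e-05)
   = 1 / 6.9309942787204
   = 0.144279 Hz

0.144279 Hz


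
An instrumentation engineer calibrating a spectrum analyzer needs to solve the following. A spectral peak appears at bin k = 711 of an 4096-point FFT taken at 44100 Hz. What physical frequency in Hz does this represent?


Frequency of DFT bin k:
f_k = k * fs / N
    = 711 * 44100 / 4096
    = 31355100 / 4096
    = 7655.054 Hz

7655.054 Hz


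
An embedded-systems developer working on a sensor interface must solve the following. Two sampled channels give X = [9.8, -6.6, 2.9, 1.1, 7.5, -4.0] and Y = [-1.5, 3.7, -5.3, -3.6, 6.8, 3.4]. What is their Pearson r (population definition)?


Pearson correlation coefficient (population):
r = cov(X,Y) / (std(X) * std(Y))
Mean X = 1.7833, Mean Y = 0.5833
Cov(X,Y) = -4.548611
Std(X) = 5.807873, Std(Y) = 4.334904
r = -0.1807

-0.1807


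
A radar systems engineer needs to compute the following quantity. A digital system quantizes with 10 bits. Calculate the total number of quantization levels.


Number of quantization levels = 2^N
= 2^10
= 1024

1024


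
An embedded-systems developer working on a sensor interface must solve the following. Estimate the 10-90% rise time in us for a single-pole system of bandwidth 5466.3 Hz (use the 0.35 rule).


Rise time from bandwidth relationship:
tr = 0.35 / BW
   = 0.35 / 5466.3
   = 6.402868485e-05 s
   = 64.0287 us

64.0287 us


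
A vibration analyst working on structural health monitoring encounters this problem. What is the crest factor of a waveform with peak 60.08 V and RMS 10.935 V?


Crest factor is the ratio of peak to RMS:
CF = V_peak / V_rms
   = 60.08 / 10.935
   = 5.4943

5.4943


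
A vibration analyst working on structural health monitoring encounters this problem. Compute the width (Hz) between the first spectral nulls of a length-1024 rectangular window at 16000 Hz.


Main lobe width for a rectangular window:
Width = 2 * fs / N
      = 2 * 16000 / 1024
      = 32000 / 1024
      = 31.25 Hz

31.25 Hz


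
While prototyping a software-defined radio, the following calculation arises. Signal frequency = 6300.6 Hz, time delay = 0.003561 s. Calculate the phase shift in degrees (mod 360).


Phase shift from frequency and time delay:
phi = 360 * f * t_delay
    = 360 * 6300.6 * 0.003561
    = 8077.12 degrees
    mod 360 = 157.12 degrees

157.12 degrees


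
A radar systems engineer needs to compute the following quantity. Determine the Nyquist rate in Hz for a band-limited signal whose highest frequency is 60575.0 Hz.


The Nyquist rate is twice the maximum frequency component.
fs_min = 2 * fmax
      = 2 * 60575.0
      = 121150.0 Hz

121150.0


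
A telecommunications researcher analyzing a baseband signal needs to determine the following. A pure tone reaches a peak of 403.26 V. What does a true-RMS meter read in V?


RMS voltage for a sinusoidal waveform:
V_rms = V_peak / sqrt(2)
      = 403.26 / 1.414214
      = 285.148 V

285.148 V


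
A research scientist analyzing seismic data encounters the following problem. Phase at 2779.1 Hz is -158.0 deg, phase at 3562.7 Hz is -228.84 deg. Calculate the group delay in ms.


Group delay from phase difference:
tau = -d(phi)/d(omega)
d(phi) = -70.84 deg = -1.236391 rad
d(omega) = 2*pi*(3562.7 - 2779.1) = 4923.504 rad/s
tau = -(-1.236391) / 4923.504
    = 0.2511 ms

0.2511 ms


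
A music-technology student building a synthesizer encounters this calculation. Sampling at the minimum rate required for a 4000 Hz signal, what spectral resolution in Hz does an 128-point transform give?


Step 1 — Nyquist sampling rate:
fs = 2 * fmax = 2 * 4000 = 8000 Hz

Step 2 — DFT bin spacing:
df = fs / N = 8000 / 128 = 62.5 Hz

62.5 Hz


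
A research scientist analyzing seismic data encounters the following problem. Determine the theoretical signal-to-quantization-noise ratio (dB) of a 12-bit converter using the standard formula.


Theoretical SNR for a full-scale sinusoid:
SNR = 6.02 * N + 1.76
    = 6.02 * 12 + 1.76
    = 72.24 + 1.76
    = 74.0 dB

74.0 dB


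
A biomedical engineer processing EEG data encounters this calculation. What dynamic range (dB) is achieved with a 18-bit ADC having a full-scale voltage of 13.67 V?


Dynamic range from full-scale to LSB:
V_min = V_max / 2^bits = 13.67 / 2^18
DR = 20 * log10(V_max / V_min)
   = 20 * log10(2^18)
   = 20 * 18 * log10(2)
   = 108.37 dB

108.37 dB


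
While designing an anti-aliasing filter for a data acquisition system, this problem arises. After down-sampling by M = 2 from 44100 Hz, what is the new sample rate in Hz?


Decimation reduces the sample rate:
fs_out = fs_in / M
       = 44100 / 2
       = 22050.0 Hz

22050.0 Hz


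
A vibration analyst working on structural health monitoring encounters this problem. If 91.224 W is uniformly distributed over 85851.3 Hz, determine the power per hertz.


Power spectral density:
PSD = P / BW
    = 91.224 / 85851.3
    = 0.00106258 W/Hz

0.00106258 W/Hz


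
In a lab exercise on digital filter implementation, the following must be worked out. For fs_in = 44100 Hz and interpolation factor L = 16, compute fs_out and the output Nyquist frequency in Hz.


Step 1 — output sample rate after interpolation by L:
fs_out = L * fs_in = 16 * 44100 = 705600 Hz

Step 2 — Nyquist frequency of the output stream:
f_Nyq = fs_out / 2 = 705600 / 2 = 352800.0 Hz

fs_out = 705600 Hz; f_Nyquist = 352800.0 Hz


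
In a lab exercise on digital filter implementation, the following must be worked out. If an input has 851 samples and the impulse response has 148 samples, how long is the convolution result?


Linear convolution output length:
L = N + M - 1
  = 851 + 148 - 1
  = 998 samples

998


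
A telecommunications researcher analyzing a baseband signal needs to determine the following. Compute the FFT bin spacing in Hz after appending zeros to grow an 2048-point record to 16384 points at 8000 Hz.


Frequency resolution after zero-padding:
N_padded = 2048 * 8 = 16384
df = fs / N_padded
   = 8000 / 16384
   = 0.4883 Hz

0.4883 Hz


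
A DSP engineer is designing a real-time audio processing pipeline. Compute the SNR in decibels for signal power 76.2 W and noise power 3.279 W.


SNR in decibels:
SNR = 10 * log10(Ps / Pn)
    = 10 * log10(76.2 / 3.279)
    = 10 * log10(23.2388)
    = 10 * 1.3662
    = 13.66 dB

13.66 dB


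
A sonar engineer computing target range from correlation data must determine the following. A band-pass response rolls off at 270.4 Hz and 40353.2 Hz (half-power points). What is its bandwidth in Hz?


Bandwidth is the difference of -3dB frequencies:
BW = f_high - f_low
   = 40353.2 - 270.4
   = 40082.8 Hz

40082.8 Hz


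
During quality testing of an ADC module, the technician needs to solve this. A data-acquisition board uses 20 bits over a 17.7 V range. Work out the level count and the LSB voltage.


Step 1 — number of quantization levels:
L = 2^N = 2^20 = 1048576

Step 2 — LSB step size:
delta = Vfs / L
      = 17.7 / 1048576
      = 1.688e-05 V

Levels = 1048576; step size = 1.688e-05 V


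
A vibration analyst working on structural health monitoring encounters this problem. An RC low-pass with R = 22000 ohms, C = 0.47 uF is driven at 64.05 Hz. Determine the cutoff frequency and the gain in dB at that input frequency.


Step 1 — cutoff frequency:
fc = 1 / (2*pi*R*C)
C = 0.47 uF = 4.7e-07 F
fc = 1 / (2*pi*22000*4.7e-07)
   = 15.3922 Hz

Step 2 — magnitude at f = 64.05 Hz:
|H(f)| = 1 / sqrt(1 + (f/fc)^2)
f/fc = 64.05 / 15.3922 = 4.161199
|H| = 1 / sqrt(1 + 17.315577) = 0.2336629
|H|_dB = 20*log10(0.2336629) = -12.63 dB

fc = 15.3922 Hz; |H(64.05 Hz)| = -12.63 dB


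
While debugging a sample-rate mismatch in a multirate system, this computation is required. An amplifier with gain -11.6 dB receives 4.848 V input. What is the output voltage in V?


Output voltage from dB gain:
V_out = V_in * 10^(gain_dB / 20)
      = 4.848 * 10^(-11.6 / 20)
      = 4.848 * 0.263027
      = 1.2752 V

1.2752 V


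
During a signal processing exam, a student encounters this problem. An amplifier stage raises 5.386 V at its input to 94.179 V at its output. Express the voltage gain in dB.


Voltage gain in dB:
G = 20 * log10(Vout / Vin)
  = 20 * log10(94.179 / 5.386)
  = 20 * log10(17.485889)
  = 20 * 1.242688
  = 24.85 dB

24.85 dB


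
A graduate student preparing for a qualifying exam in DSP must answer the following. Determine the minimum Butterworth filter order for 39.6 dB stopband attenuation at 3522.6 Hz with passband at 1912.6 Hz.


Butterworth filter order formula:
n = log10(10^(A/10) - 1) / (2 * log10(f_stop/f_pass))
10^(39.6/10) - 1 = 9119.1084
f_stop/f_pass = 3522.6 / 1912.6 = 1.8418
n = 7.4649 -> ceil = 8

8


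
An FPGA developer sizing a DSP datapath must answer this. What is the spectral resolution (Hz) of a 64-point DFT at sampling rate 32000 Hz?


DFT frequency resolution:
df = fs / N
   = 32000 / 64
   = 500.0 Hz

500.0 Hz


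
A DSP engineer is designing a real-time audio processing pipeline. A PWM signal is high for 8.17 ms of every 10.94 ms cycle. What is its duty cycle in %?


Duty cycle as a percentage:
DC = (t_on / T) * 100
   = (8.17 / 10.94) * 100
   = 0.746801 * 100
   = 74.68 %

74.68 %


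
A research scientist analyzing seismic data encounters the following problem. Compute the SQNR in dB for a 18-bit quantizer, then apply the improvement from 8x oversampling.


Step 1 — baseline SQNR at Nyquist:
SQNR_base = 6.02*N + 1.76
          = 6.02*18 + 1.76
          = 110.12 dB

Step 2 — oversampling processing gain:
G = 10*log10(OSR) = 10*log10(8) = 9.03 dB

Step 3 — total:
SQNR_total = 110.12 + 9.03 = 119.15 dB

Base SQNR = 110.12 dB; oversampled SQNR = 119.15 dB


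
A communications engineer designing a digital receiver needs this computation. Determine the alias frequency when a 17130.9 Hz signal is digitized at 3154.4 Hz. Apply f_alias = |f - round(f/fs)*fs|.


Compute the nearest integer multiple of fs to the signal:
n = round(17130.9 / 3154.4) = 5
f_alias = |17130.9 - 5 * 3154.4|
        = |17130.9 - 15772.0|
        = 1358.9 Hz

1358.9


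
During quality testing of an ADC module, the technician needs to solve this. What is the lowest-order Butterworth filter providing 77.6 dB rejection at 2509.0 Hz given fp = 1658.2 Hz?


Butterworth filter order formula:
n = log10(10^(A/10) - 1) / (2 * log10(f_stop/f_pass))
10^(77.6/10) - 1 = 57543992.7337
f_stop/f_pass = 2509.0 / 1658.2 = 1.5131
n = 21.5719 -> ceil = 22

22


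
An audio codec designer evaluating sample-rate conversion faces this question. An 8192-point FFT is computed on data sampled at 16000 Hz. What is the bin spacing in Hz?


DFT frequency resolution:
df = fs / N
   = 16000 / 8192
   = 1.9531 Hz

1.9531 Hz


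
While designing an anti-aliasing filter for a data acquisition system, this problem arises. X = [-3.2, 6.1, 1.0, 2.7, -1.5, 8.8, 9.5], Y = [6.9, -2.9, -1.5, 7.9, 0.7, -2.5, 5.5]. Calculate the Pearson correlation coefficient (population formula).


Pearson correlation coefficient (population):
r = cov(X,Y) / (std(X) * std(Y))
Mean X = 3.3429, Mean Y = 2.0143
Cov(X,Y) = -5.410612
Std(X) = 4.589696, Std(Y) = 4.297318
r = -0.2743

-0.2743


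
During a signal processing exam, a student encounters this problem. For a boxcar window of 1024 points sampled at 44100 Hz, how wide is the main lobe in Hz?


Main lobe width for a rectangular window:
Width = 2 * fs / N
      = 2 * 44100 / 1024
      = 88200 / 1024
      = 86.133 Hz

86.133 Hz


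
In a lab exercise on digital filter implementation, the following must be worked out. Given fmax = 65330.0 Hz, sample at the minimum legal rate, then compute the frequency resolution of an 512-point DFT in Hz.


Step 1 — Nyquist sampling rate:
fs = 2 * fmax = 2 * 65330.0 = 130660.0 Hz

Step 2 — DFT bin spacing:
df = fs / N = 130660.0 / 512 = 255.1953 Hz

255.1953 Hz


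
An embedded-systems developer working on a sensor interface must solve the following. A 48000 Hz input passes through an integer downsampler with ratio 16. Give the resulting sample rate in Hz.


Decimation reduces the sample rate:
fs_out = fs_in / M
       = 48000 / 16
       = 3000.0 Hz

3000.0 Hz


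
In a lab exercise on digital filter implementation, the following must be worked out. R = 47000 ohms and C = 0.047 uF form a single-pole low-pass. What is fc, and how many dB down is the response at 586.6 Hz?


Step 1 — cutoff frequency:
fc = 1 / (2*pi*R*C)
C = 0.047 uF = 4.7e-08 F
fc = 1 / (2*pi*47000*4.7e-08)
   = 72.0484 Hz

Step 2 — magnitude at f = 586.6 Hz:
|H(f)| = 1 / sqrt(1 + (f/fc)^2)
f/fc = 586.6 / 72.0484 = 8.141749
|H| = 1 / sqrt(1 + 66.288077) = 0.1219076
|H|_dB = 20*log10(0.1219076) = -18.28 dB

fc = 72.0484 Hz; |H(586.6 Hz)| = -18.28 dB


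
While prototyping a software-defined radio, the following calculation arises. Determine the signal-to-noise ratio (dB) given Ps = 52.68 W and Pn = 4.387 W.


SNR in decibels:
SNR = 10 * log10(Ps / Pn)
    = 10 * log10(52.68 / 4.387)
    = 10 * log10(12.0082)
    = 10 * 1.0795
    = 10.79 dB

10.79 dB


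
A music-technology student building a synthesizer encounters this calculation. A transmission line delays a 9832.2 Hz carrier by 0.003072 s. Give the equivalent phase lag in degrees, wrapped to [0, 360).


Phase shift from frequency and time delay:
phi = 360 * f * t_delay
    = 360 * 9832.2 * 0.003072
    = 10873.63 degrees
    mod 360 = 73.63 degrees

73.63 degrees


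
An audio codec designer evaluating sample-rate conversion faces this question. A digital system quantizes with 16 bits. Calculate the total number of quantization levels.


Number of quantization levels = 2^N
= 2^16
= 65536

65536


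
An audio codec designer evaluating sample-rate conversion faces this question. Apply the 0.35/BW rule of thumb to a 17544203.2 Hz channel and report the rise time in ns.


Rise time from bandwidth relationship:
tr = 0.35 / BW
   = 0.35 / 17544203.2
   = 1.994960934e-08 s
   = 19.9496 ns

19.9496 ns


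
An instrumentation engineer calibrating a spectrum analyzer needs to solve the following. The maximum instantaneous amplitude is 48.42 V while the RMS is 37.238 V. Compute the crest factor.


Crest factor is the ratio of peak to RMS:
CF = V_peak / V_rms
   = 48.42 / 37.238
   = 1.3003

1.3003


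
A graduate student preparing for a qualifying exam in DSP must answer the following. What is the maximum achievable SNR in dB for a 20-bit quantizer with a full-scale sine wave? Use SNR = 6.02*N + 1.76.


Theoretical SNR for a full-scale sinusoid:
SNR = 6.02 * N + 1.76
    = 6.02 * 20 + 1.76
    = 120.4 + 1.76
    = 122.16 dB

122.16 dB


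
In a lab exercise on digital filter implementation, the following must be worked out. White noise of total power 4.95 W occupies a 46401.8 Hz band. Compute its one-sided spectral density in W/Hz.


Power spectral density:
PSD = P / BW
    = 4.95 / 46401.8
    = 0.00010668 W/Hz

0.00010668 W/Hz


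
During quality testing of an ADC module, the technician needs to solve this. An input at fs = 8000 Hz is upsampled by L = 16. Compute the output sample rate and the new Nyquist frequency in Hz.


Step 1 — output sample rate after interpolation by L:
fs_out = L * fs_in = 16 * 8000 = 128000 Hz

Step 2 — Nyquist frequency of the output stream:
f_Nyq = fs_out / 2 = 128000 / 2 = 64000.0 Hz

fs_out = 128000 Hz; f_Nyquist = 64000.0 Hz


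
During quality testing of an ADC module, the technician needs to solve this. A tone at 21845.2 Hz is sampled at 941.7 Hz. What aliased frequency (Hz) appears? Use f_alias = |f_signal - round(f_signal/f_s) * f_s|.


Compute the nearest integer multiple of fs to the signal:
n = round(21845.2 / 941.7) = 23
f_alias = |21845.2 - 23 * 941.7|
        = |21845.2 - 21659.1|
        = 186.1 Hz

186.1


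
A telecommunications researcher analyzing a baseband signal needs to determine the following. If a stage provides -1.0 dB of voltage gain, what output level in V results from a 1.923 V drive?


Output voltage from dB gain:
V_out = V_in * 10^(gain_dB / 20)
      = 1.923 * 10^(-1.0 / 20)
      = 1.923 * 0.891251
      = 1.7139 V

1.7139 V


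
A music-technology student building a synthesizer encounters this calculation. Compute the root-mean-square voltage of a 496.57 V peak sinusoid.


RMS voltage for a sinusoidal waveform:
V_rms = V_peak / sqrt(2)
      = 496.57 / 1.414214
      = 351.128 V

351.128 V


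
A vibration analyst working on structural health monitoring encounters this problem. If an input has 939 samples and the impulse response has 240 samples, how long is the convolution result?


Linear convolution output length:
L = N + M - 1
  = 939 + 240 - 1
  = 1178 samples

1178


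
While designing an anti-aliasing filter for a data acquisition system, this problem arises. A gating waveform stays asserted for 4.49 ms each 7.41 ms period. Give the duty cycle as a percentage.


Duty cycle as a percentage:
DC = (t_on / T) * 100
   = (4.49 / 7.41) * 100
   = 0.605938 * 100
   = 60.59 %

60.59 %


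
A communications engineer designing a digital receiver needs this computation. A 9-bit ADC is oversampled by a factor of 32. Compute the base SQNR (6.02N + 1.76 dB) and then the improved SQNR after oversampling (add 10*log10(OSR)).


Step 1 — baseline SQNR at Nyquist:
SQNR_base = 6.02*N + 1.76
          = 6.02*9 + 1.76
          = 55.94 dB

Step 2 — oversampling processing gain:
G = 10*log10(OSR) = 10*log10(32) = 15.05 dB

Step 3 — total:
SQNR_total = 55.94 + 15.05 = 70.99 dB

Base SQNR = 55.94 dB; oversampled SQNR = 70.99 dB


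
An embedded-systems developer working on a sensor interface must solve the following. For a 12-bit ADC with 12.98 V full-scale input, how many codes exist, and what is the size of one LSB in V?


Step 1 — number of quantization levels:
L = 2^N = 2^12 = 4096

Step 2 — LSB step size:
delta = Vfs / L
      = 12.98 / 4096
      = 0.00316895 V

Levels = 4096; step size = 0.00316895 V


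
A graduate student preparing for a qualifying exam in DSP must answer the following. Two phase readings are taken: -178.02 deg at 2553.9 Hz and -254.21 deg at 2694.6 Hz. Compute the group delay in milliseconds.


Group delay from phase difference:
tau = -d(phi)/d(omega)
d(phi) = -76.19 deg = -1.329766 rad
d(omega) = 2*pi*(2694.6 - 2553.9) = 884.0442 rad/s
tau = -(-1.329766) / 884.0442
    = 1.5042 ms

1.5042 ms


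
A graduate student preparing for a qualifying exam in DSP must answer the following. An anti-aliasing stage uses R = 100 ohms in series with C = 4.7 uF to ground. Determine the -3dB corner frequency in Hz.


Cutoff frequency of a first-order RC filter:
fc = 1 / (2 * pi * R * C)
C = 4.7 uF = 4.7e-06 F
fc = 1 / (2 * pi * 100 * 4.7e-06)
   = 1 / 0.0029530970943744
   = 338.627538 Hz

338.627538 Hz


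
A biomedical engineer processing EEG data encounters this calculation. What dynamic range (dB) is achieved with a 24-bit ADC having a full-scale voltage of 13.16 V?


Dynamic range from full-scale to LSB:
V_min = V_max / 2^bits = 13.16 / 2^24
DR = 20 * log10(V_max / V_min)
   = 20 * log10(2^24)
   = 20 * 24 * log10(2)
   = 144.49 dB

144.49 dB


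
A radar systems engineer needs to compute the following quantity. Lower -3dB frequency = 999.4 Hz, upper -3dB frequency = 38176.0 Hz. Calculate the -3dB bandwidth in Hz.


Bandwidth is the difference of -3dB frequencies:
BW = f_high - f_low
   = 38176.0 - 999.4
   = 37176.6 Hz

37176.6 Hz


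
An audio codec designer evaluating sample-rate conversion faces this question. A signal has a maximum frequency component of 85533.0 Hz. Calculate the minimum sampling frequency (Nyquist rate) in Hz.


The Nyquist rate is twice the maximum frequency component.
fs_min = 2 * fmax
      = 2 * 85533.0
      = 171066.0 Hz

171066.0


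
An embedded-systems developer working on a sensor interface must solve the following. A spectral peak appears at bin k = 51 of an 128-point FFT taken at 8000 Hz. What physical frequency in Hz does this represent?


Frequency of DFT bin k:
f_k = k * fs / N
    = 51 * 8000 / 128
    = 408000 / 128
    = 3187.5 Hz

3187.5 Hz


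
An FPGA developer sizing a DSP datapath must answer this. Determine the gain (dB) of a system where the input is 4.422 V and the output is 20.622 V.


Voltage gain in dB:
G = 20 * log10(Vout / Vin)
  = 20 * log10(20.622 / 4.422)
  = 20 * log10(4.663501)
  = 20 * 0.668712
  = 13.37 dB

13.37 dB


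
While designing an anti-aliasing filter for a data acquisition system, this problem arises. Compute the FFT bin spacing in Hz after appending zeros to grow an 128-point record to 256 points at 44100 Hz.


Frequency resolution after zero-padding:
N_padded = 128 * 2 = 256
df = fs / N_padded
   = 44100 / 256
   = 172.2656 Hz

172.2656 Hz


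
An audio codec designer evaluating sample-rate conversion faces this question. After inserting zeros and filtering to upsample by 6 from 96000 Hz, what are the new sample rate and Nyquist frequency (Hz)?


Step 1 — output sample rate after interpolation by L:
fs_out = L * fs_in = 6 * 96000 = 576000 Hz

Step 2 — Nyquist frequency of the output stream:
f_Nyq = fs_out / 2 = 576000 / 2 = 288000.0 Hz

fs_out = 576000 Hz; f_Nyquist = 288000.0 Hz


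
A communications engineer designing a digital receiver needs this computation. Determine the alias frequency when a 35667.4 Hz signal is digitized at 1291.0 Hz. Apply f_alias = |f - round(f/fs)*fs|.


Compute the nearest integer multiple of fs to the signal:
n = round(35667.4 / 1291.0) = 28
f_alias = |35667.4 - 28 * 1291.0|
        = |35667.4 - 36148.0|
        = 480.6 Hz

480.6


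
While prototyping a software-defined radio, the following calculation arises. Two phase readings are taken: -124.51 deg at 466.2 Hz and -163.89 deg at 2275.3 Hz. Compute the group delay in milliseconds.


Group delay from phase difference:
tau = -d(phi)/d(omega)
d(phi) = -39.38 deg = -0.687311 rad
d(omega) = 2*pi*(2275.3 - 466.2) = 11366.9105 rad/s
tau = -(-0.687311) / 11366.9105
    = 0.0605 ms

0.0605 ms


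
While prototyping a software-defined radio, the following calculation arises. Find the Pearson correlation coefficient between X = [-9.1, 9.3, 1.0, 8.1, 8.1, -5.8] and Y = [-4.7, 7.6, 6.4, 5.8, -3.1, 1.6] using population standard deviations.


Pearson correlation coefficient (population):
r = cov(X,Y) / (std(X) * std(Y))
Mean X = 1.9333, Mean Y = 2.2667
Cov(X,Y) = 17.691111
Std(X) = 7.219572, Std(Y) = 4.757334
r = 0.5151

0.5151


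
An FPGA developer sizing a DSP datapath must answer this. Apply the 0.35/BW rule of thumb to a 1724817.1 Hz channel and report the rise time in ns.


Rise time from bandwidth relationship:
tr = 0.35 / BW
   = 0.35 / 1724817.1
   = 2.029200661e-07 s
   = 202.9201 ns

202.9201 ns


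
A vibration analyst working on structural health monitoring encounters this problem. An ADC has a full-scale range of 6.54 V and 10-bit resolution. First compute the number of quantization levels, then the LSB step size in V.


Step 1 — number of quantization levels:
L = 2^N = 2^10 = 1024

Step 2 — LSB step size:
delta = Vfs / L
      = 6.54 / 1024
      = 0.00638672 V

Levels = 1024; step size = 0.00638672 V


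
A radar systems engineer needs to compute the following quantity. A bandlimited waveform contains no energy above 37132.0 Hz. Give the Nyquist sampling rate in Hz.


The Nyquist rate is twice the maximum frequency component.
fs_min = 2 * fmax
      = 2 * 37132.0
      = 74264.0 Hz

74264.0


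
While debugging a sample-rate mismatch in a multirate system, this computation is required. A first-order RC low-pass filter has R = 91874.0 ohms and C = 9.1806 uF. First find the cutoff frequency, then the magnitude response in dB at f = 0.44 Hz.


Step 1 — cutoff frequency:
fc = 1 / (2*pi*R*C)
C = 9.1806 uF = 9.1806e-06 F
fc = 1 / (2*pi*91874.0*9.1806e-06)
   = 0.188693 Hz

Step 2 — magnitude at f = 0.44 Hz:
|H(f)| = 1 / sqrt(1 + (f/fc)^2)
f/fc = 0.44 / 0.188693 = 2.33183
|H| = 1 / sqrt(1 + 5.437431) = 0.3941338
|H|_dB = 20*log10(0.3941338) = -8.09 dB

fc = 0.188693 Hz; |H(0.44 Hz)| = -8.09 dB


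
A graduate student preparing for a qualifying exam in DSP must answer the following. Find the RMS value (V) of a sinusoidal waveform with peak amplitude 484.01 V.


RMS voltage for a sinusoidal waveform:
V_rms = V_peak / sqrt(2)
      = 484.01 / 1.414214
      = 342.247 V

342.247 V


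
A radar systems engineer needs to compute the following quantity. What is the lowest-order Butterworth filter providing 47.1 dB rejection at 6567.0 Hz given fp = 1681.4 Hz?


Butterworth filter order formula:
n = log10(10^(A/10) - 1) / (2 * log10(f_stop/f_pass))
10^(47.1/10) - 1 = 51285.1384
f_stop/f_pass = 6567.0 / 1681.4 = 3.9057
n = 3.9801 -> ceil = 4

4


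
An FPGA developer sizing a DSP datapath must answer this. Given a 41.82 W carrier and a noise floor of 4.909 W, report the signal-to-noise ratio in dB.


SNR in decibels:
SNR = 10 * log10(Ps / Pn)
    = 10 * log10(41.82 / 4.909)
    = 10 * log10(8.519)
    = 10 * 0.9304
    = 9.3 dB

9.3 dB


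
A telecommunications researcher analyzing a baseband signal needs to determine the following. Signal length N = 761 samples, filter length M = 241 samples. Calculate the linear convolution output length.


Linear convolution output length:
L = N + M - 1
  = 761 + 241 - 1
  = 1001 samples

1001


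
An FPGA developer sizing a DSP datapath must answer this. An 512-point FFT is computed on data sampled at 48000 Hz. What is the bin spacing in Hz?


DFT frequency resolution:
df = fs / N
   = 48000 / 512
   = 93.75 Hz

93.75 Hz


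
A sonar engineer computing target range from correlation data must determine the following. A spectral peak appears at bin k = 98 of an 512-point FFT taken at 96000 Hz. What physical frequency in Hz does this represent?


Frequency of DFT bin k:
f_k = k * fs / N
    = 98 * 96000 / 512
    = 9408000 / 512
    = 18375.0 Hz

18375.0 Hz


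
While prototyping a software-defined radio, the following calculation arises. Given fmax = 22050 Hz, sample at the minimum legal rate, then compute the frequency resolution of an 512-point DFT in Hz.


Step 1 — Nyquist sampling rate:
fs = 2 * fmax = 2 * 22050 = 44100 Hz

Step 2 — DFT bin spacing:
df = fs / N = 44100 / 512 = 86.1328 Hz

86.1328 Hz


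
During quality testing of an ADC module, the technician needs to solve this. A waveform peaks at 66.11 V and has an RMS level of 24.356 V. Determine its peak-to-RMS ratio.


Crest factor is the ratio of peak to RMS:
CF = V_peak / V_rms
   = 66.11 / 24.356
   = 2.7143

2.7143


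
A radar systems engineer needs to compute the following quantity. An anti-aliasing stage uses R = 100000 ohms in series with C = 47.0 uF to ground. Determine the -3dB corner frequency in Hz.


Cutoff frequency of a first-order RC filter:
fc = 1 / (2 * pi * R * C)
C = 47.0 uF = 4.7e-05 F
fc = 1 / (2 * pi * 100000 * 4.7e-05)
   = 1 / 29.530970943744
   = 0.033863 Hz

0.033863 Hz


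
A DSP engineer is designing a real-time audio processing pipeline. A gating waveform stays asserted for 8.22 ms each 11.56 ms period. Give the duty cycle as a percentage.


Duty cycle as a percentage:
DC = (t_on / T) * 100
   = (8.22 / 11.56) * 100
   = 0.711073 * 100
   = 71.11 %

71.11 %


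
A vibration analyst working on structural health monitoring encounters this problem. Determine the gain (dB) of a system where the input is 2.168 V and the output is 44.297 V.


Voltage gain in dB:
G = 20 * log10(Vout / Vin)
  = 20 * log10(44.297 / 2.168)
  = 20 * log10(20.432196)
  = 20 * 1.310315
  = 26.21 dB

26.21 dB


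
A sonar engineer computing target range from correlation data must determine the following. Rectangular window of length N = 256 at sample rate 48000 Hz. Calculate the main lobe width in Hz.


Main lobe width for a rectangular window:
Width = 2 * fs / N
      = 2 * 48000 / 256
      = 96000 / 256
      = 375.0 Hz

375.0 Hz


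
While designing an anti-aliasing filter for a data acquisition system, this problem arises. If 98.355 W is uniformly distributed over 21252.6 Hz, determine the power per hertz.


Power spectral density:
PSD = P / BW
    = 98.355 / 21252.6
    = 0.0046279 W/Hz

0.0046279 W/Hz


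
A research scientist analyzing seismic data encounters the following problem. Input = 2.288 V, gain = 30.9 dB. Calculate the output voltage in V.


Output voltage from dB gain:
V_out = V_in * 10^(gain_dB / 20)
      = 2.288 * 10^(30.9 / 20)
      = 2.288 * 35.075187
      = 80.252 V

80.252 V


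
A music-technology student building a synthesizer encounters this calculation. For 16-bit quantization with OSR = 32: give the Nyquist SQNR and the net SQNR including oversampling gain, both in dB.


Step 1 — baseline SQNR at Nyquist:
SQNR_base = 6.02*N + 1.76
          = 6.02*16 + 1.76
          = 98.08 dB

Step 2 — oversampling processing gain:
G = 10*log10(OSR) = 10*log10(32) = 15.05 dB

Step 3 — total:
SQNR_total = 98.08 + 15.05 = 113.13 dB

Base SQNR = 98.08 dB; oversampled SQNR = 113.13 dB


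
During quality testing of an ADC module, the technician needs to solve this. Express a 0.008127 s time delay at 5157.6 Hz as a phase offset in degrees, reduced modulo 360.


Phase shift from frequency and time delay:
phi = 360 * f * t_delay
    = 360 * 5157.6 * 0.008127
    = 15089.69 degrees
    mod 360 = 329.69 degrees

329.69 degrees


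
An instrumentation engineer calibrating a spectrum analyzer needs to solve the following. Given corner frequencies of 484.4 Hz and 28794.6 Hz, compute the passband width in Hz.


Bandwidth is the difference of -3dB frequencies:
BW = f_high - f_low
   = 28794.6 - 484.4
   = 28310.2 Hz

28310.2 Hz


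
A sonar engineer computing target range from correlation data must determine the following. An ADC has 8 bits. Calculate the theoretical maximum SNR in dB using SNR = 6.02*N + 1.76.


Theoretical SNR for a full-scale sinusoid:
SNR = 6.02 * N + 1.76
    = 6.02 * 8 + 1.76
    = 48.16 + 1.76
    = 49.92 dB

49.92 dB


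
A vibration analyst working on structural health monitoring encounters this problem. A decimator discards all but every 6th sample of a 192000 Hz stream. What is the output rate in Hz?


Decimation reduces the sample rate:
fs_out = fs_in / M
       = 192000 / 6
       = 32000.0 Hz

32000.0 Hz


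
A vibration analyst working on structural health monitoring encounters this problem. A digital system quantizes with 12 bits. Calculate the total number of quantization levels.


Number of quantization levels = 2^N
= 2^12
= 4096

4096


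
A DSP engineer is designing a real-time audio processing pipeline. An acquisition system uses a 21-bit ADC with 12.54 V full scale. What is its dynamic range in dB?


Dynamic range from full-scale to LSB:
V_min = V_max / 2^bits = 12.54 / 2^21
DR = 20 * log10(V_max / V_min)
   = 20 * log10(2^21)
   = 20 * 21 * log10(2)
   = 126.43 dB

126.43 dB


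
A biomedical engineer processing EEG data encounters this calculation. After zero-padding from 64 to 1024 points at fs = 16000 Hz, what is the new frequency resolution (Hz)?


Frequency resolution after zero-padding:
N_padded = 64 * 16 = 1024
df = fs / N_padded
   = 16000 / 1024
   = 15.625 Hz

15.625 Hz


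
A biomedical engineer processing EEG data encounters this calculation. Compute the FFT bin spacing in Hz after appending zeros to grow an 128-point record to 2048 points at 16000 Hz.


Frequency resolution after zero-padding:
N_padded = 128 * 16 = 2048
df = fs / N_padded
   = 16000 / 2048
   = 7.8125 Hz

7.8125 Hz


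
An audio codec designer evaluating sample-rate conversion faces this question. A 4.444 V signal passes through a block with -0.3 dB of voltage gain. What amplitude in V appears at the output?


Output voltage from dB gain:
V_out = V_in * 10^(gain_dB / 20)
      = 4.444 * 10^(-0.3 / 20)
      = 4.444 * 0.966051
      = 4.2931 V

4.2931 V


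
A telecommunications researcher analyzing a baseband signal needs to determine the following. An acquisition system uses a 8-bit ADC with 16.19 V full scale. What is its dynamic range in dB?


Dynamic range from full-scale to LSB:
V_min = V_max / 2^bits = 16.19 / 2^8
DR = 20 * log10(V_max / V_min)
   = 20 * log10(2^8)
   = 20 * 8 * log10(2)
   = 48.16 dB

48.16 dB


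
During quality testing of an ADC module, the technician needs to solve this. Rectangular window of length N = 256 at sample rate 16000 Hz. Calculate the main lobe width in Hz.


Main lobe width for a rectangular window:
Width = 2 * fs / N
      = 2 * 16000 / 256
      = 32000 / 256
      = 125.0 Hz

125.0 Hz


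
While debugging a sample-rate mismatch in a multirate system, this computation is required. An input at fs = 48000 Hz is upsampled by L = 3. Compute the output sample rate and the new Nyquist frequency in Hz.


Step 1 — output sample rate after interpolation by L:
fs_out = L * fs_in = 3 * 48000 = 144000 Hz

Step 2 — Nyquist frequency of the output stream:
f_Nyq = fs_out / 2 = 144000 / 2 = 72000.0 Hz

fs_out = 144000 Hz; f_Nyquist = 72000.0 Hz


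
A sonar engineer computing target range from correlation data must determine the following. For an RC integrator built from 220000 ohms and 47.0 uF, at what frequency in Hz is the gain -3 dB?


Cutoff frequency of a first-order RC filter:
fc = 1 / (2 * pi * R * C)
C = 47.0 uF = 4.7e-05 F
fc = 1 / (2 * pi * 220000 * 4.7e-05)
   = 1 / 64.968136076237
   = 0.015392 Hz

0.015392 Hz


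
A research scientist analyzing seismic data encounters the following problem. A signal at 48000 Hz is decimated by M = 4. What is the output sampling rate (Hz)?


Decimation reduces the sample rate:
fs_out = fs_in / M
       = 48000 / 4
       = 12000.0 Hz

12000.0 Hz
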